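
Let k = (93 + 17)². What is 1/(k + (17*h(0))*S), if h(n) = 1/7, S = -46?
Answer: 7/83918 ≈ 8.3415e-5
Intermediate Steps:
k = 12100 (k = 110² = 12100)
h(n) = ⅐
1/(k + (17*h(0))*S) = 1/(12100 + (17*(⅐))*(-46)) = 1/(12100 + (17/7)*(-46)) = 1/(12100 - 782/7) = 1/(83918/7) = 7/83918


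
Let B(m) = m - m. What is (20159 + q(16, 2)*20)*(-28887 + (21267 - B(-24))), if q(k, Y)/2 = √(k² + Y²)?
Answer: -153611580 - 609600*√65 ≈ -1.5853e+8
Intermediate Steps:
B(m) = 0
q(k, Y) = 2*√(Y² + k²) (q(k, Y) = 2*√(k² + Y²) = 2*√(Y² + k²))
(20159 + q(16, 2)*20)*(-28887 + (21267 - B(-24))) = (20159 + (2*√(2² + 16²))*20)*(-28887 + (21267 - 1*0)) = (20159 + (2*√(4 + 256))*20)*(-28887 + (21267 + 0)) = (20159 + (2*√260)*20)*(-28887 + 21267) = (20159 + (2*(2*√65))*20)*(-7620) = (20159 + (4*√65)*20)*(-7620) = (20159 + 80*√65)*(-7620) = -153611580 - 609600*√65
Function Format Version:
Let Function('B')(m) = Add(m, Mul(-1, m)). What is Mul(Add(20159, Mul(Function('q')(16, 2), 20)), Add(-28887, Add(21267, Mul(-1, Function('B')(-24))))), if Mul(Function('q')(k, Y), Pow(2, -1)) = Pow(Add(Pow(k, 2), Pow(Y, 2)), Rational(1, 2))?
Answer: Add(-153611580, Mul(-609600, Pow(65, Rational(1, 2)))) ≈ -1.5853e+8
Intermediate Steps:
Function('B')(m) = 0
Function('q')(k, Y) = Mul(2, Pow(Add(Pow(Y, 2), Pow(k, 2)), Rational(1, 2))) (Function('q')(k, Y) = Mul(2, Pow(Add(Pow(k, 2), Pow(Y, 2)), Rational(1, 2))) = Mul(2, Pow(Add(Pow(Y, 2), Pow(k, 2)), Rational(1, 2))))
Mul(Add(20159, Mul(Function('q')(16, 2), 20)), Add(-28887, Add(21267, Mul(-1, Function('B')(-24))))) = Mul(Add(20159, Mul(Mul(2, Pow(Add(Pow(2, 2), Pow(16, 2)), Rational(1, 2))), 20)), Add(-28887, Add(21267, Mul(-1, 0)))) = Mul(Add(20159, Mul(Mul(2, Pow(Add(4, 256), Rational(1, 2))), 20)), Add(-28887, Add(21267, 0))) = Mul(Add(20159, Mul(Mul(2, Pow(260, Rational(1, 2))), 20)), Add(-28887, 21267)) = Mul(Add(20159, Mul(Mul(2, Mul(2, Pow(65, Rational(1, 2)))), 20)), -7620) = Mul(Add(20159, Mul(Mul(4, Pow(65, Rational(1, 2))), 20)), -7620) = Mul(Add(20159, Mul(80, Pow(65, Rational(1, 2)))), -7620) = Add(-153611580, Mul(-609600, Pow(65, Rational(1, 2))))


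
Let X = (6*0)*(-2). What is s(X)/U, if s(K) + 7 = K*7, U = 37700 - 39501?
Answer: 7/1801 ≈ 0.0038867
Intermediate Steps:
X = 0 (X = 0*(-2) = 0)
U = -1801
s(K) = -7 + 7*K (s(K) = -7 + K*7 = -7 + 7*K)
s(X)/U = (-7 + 7*0)/(-1801) = (-7 + 0)*(-1/1801) = -7*(-1/1801) = 7/1801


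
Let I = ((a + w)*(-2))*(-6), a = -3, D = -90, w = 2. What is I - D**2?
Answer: -8112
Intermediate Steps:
I = -12 (I = ((-3 + 2)*(-2))*(-6) = -1*(-2)*(-6) = 2*(-6) = -12)
I - D**2 = -12 - 1*(-90)**2 = -12 - 1*8100 = -12 - 8100 = -8112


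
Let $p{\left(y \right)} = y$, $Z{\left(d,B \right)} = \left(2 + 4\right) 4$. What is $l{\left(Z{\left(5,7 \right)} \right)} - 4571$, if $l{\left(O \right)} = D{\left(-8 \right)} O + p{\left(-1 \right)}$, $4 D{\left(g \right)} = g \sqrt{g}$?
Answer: $-4572 - 96 i \sqrt{2} \approx -4572.0 - 135.76 i$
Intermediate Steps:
$Z{\left(d,B \right)} = 24$ ($Z{\left(d,B \right)} = 6 \cdot 4 = 24$)
$D{\left(g \right)} = \frac{g^{\frac{3}{2}}}{4}$ ($D{\left(g \right)} = \frac{g \sqrt{g}}{4} = \frac{g^{\frac{3}{2}}}{4}$)
$l{\left(O \right)} = -1 - 4 i O \sqrt{2}$ ($l{\left(O \right)} = \frac{\left(-8\right)^{\frac{3}{2}}}{4} O - 1 = \frac{\left(-16\right) i \sqrt{2}}{4} O - 1 = - 4 i \sqrt{2} O - 1 = - 4 i O \sqrt{2} - 1 = -1 - 4 i O \sqrt{2}$)
$l{\left(Z{\left(5,7 \right)} \right)} - 4571 = \left(-1 - 4 i 24 \sqrt{2}\right) - 4571 = \left(-1 - 96 i \sqrt{2}\right) - 4571 = -4572 - 96 i \sqrt{2}$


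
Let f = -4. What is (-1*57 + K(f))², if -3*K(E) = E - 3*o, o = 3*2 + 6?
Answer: 17161/9 ≈ 1906.8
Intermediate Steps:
o = 12 (o = 6 + 6 = 12)
K(E) = 12 - E/3 (K(E) = -(E - 3*12)/3 = -(E - 36)/3 = -(-36 + E)/3 = 12 - E/3)
(-1*57 + K(f))² = (-1*57 + (12 - ⅓*(-4)))² = (-57 + (12 + 4/3))² = (-57 + 40/3)² = (-131/3)² = 17161/9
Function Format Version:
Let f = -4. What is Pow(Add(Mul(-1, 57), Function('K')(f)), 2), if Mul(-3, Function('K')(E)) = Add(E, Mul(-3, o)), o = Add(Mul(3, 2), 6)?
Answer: Rational(17161, 9) ≈ 1906.8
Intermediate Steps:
o = 12 (o = Add(6, 6) = 12)
Function('K')(E) = Add(12, Mul(Rational(-1, 3), E)) (Function('K')(E) = Mul(Rational(-1, 3), Add(E, Mul(-3, 12))) = Mul(Rational(-1, 3), Add(E, -36)) = Mul(Rational(-1, 3), Add(-36, E)) = Add(12, Mul(Rational(-1, 3), E)))
Pow(Add(Mul(-1, 57), Function('K')(f)), 2) = Pow(Add(Mul(-1, 57), Add(12, Mul(Rational(-1, 3), -4))), 2) = Pow(Add(-57, Add(12, Rational(4, 3))), 2) = Pow(Add(-57, Rational(40, 3)), 2) = Pow(Rational(-131, 3), 2) = Rational(17161, 9)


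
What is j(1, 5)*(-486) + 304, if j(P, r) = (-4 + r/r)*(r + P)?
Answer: 9052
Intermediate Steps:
j(P, r) = -3*P - 3*r (j(P, r) = (-4 + 1)*(P + r) = -3*(P + r) = -3*P - 3*r)
j(1, 5)*(-486) + 304 = (-3*1 - 3*5)*(-486) + 304 = (-3 - 15)*(-486) + 304 = -18*(-486) + 304 = 8748 + 304 = 9052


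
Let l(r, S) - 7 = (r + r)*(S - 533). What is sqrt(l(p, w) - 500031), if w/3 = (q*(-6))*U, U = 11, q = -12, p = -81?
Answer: I*sqrt(798590) ≈ 893.64*I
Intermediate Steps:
w = 2376 (w = 3*(-12*(-6)*11) = 3*(72*11) = 3*792 = 2376)
l(r, S) = 7 + 2*r*(-533 + S) (l(r, S) = 7 + (r + r)*(S - 533) = 7 + (2*r)*(-533 + S) = 7 + 2*r*(-533 + S))
sqrt(l(p, w) - 500031) = sqrt((7 - 1066*(-81) + 2*2376*(-81)) - 500031) = sqrt((7 + 86346 - 384912) - 500031) = sqrt(-298559 - 500031) = sqrt(-798590) = I*sqrt(798590)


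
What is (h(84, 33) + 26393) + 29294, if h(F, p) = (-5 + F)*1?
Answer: 55766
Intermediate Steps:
h(F, p) = -5 + F
(h(84, 33) + 26393) + 29294 = ((-5 + 84) + 26393) + 29294 = (79 + 26393) + 29294 = 26472 + 29294 = 55766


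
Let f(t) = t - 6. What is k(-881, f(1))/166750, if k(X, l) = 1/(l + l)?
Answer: -1/1667500 ≈ -5.9970e-7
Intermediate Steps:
f(t) = -6 + t
k(X, l) = 1/(2*l)
k(-881, f(1))/166750 = (1/(2*(-6 + 1)))/166750 = ((½)/(-5))*(1/166750) = ((½)*(-⅕))*(1/166750) = -⅒*1/166750 = -1/1667500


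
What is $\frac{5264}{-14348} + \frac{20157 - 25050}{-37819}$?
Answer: $- \frac{32218613}{135656753} \approx -0.2375$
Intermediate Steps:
$\frac{5264}{-14348} + \frac{20157 - 25050}{-37819} = 5264 \left(- \frac{1}{14348}\right) - - \frac{4893}{37819} = - \frac{1316}{3587} + \frac{4893}{37819} = - \frac{32218613}{135656753}$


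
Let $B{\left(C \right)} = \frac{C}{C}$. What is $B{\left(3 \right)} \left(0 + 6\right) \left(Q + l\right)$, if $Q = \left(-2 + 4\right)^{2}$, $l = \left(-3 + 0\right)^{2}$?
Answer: $78$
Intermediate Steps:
$B{\left(C \right)} = 1$
$l = 9$ ($l = \left(-3\right)^{2} = 9$)
$Q = 4$ ($Q = 2^{2} = 4$)
$B{\left(3 \right)} \left(0 + 6\right) \left(Q + l\right) = 1 \left(0 + 6\right) \left(4 + 9\right) = 1 \cdot 6 \cdot 13 = 6 \cdot 13 = 78$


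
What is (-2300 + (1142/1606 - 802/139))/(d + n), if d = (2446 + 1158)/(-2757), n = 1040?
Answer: -709331262909/319634924092 ≈ -2.2192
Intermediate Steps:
d = -3604/2757 (d = 3604*(-1/2757) = -3604/2757 ≈ -1.3072)
(-2300 + (1142/1606 - 802/139))/(d + n) = (-2300 + (1142/1606 - 802/139))/(-3604/2757 + 1040) = (-2300 + (1142*(1/1606) - 802*1/139))/(2863676/2757) = (-2300 + (571/803 - 802/139))*(2757/2863676) = (-2300 - 564637/111617)*(2757/2863676) = -257283737/111617*2757/2863676 = -709331262909/319634924092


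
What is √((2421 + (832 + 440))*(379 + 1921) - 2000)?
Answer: 10*√84919 ≈ 2914.1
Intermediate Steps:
√((2421 + (832 + 440))*(379 + 1921) - 2000) = √((2421 + 1272)*2300 - 2000) = √(3693*2300 - 2000) = √(8493900 - 2000) = √8491900 = 10*√84919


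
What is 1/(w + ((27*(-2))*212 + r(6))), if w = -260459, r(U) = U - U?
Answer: -1/271907 ≈ -3.6777e-6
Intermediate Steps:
r(U) = 0
1/(w + ((27*(-2))*212 + r(6))) = 1/(-260459 + ((27*(-2))*212 + 0)) = 1/(-260459 + (-54*212 + 0)) = 1/(-260459 + (-11448 + 0)) = 1/(-260459 - 11448) = 1/(-271907) = -1/271907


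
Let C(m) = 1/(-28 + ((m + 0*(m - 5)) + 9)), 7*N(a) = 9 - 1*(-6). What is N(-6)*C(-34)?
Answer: -15/371 ≈ -0.040431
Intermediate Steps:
N(a) = 15/7 (N(a) = (9 - 1*(-6))/7 = (9 + 6)/7 = (⅐)*15 = 15/7)
C(m) = 1/(-19 + m) (C(m) = 1/(-28 + ((m + 0*(-5 + m)) + 9)) = 1/(-28 + ((m + 0) + 9)) = 1/(-28 + (m + 9)) = 1/(-28 + (9 + m)) = 1/(-19 + m))
N(-6)*C(-34) = 15/(7*(-19 - 34)) = (15/7)/(-53) = (15/7)*(-1/53) = -15/371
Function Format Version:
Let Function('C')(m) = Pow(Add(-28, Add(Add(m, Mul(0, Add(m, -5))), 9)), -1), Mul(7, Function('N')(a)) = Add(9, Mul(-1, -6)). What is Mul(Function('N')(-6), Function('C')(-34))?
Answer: Rational(-15, 371) ≈ -0.040431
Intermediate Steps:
Function('N')(a) = Rational(15, 7) (Function('N')(a) = Mul(Rational(1, 7), Add(9, Mul(-1, -6))) = Mul(Rational(1, 7), Add(9, 6)) = Mul(Rational(1, 7), 15) = Rational(15, 7))
Function('C')(m) = Pow(Add(-19, m), -1) (Function('C')(m) = Pow(Add(-28, Add(Add(m, Mul(0, Add(-5, m))), 9)), -1) = Pow(Add(-28, Add(Add(m, 0), 9)), -1) = Pow(Add(-28, Add(m, 9)), -1) = Pow(Add(-28, Add(9, m)), -1) = Pow(Add(-19, m), -1))
Mul(Function('N')(-6), Function('C')(-34)) = Mul(Rational(15, 7), Pow(Add(-19, -34), -1)) = Mul(Rational(15, 7), Pow(-53, -1)) = Mul(Rational(15, 7), Rational(-1, 53)) = Rational(-15, 371)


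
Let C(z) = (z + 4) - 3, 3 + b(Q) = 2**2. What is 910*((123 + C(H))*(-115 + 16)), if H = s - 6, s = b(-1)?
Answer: -10720710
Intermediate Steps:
b(Q) = 1 (b(Q) = -3 + 2**2 = -3 + 4 = 1)
s = 1
H = -5 (H = 1 - 6 = -5)
C(z) = 1 + z (C(z) = (4 + z) - 3 = 1 + z)
910*((123 + C(H))*(-115 + 16)) = 910*((123 + (1 - 5))*(-115 + 16)) = 910*((123 - 4)*(-99)) = 910*(119*(-99)) = 910*(-11781) = -10720710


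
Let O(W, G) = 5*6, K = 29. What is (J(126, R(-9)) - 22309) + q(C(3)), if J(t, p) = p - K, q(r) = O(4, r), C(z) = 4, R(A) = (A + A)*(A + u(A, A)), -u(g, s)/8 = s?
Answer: -23442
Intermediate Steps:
u(g, s) = -8*s
O(W, G) = 30
R(A) = -14*A² (R(A) = (A + A)*(A - 8*A) = (2*A)*(-7*A) = -14*A²)
q(r) = 30
J(t, p) = -29 + p (J(t, p) = p - 1*29 = p - 29 = -29 + p)
(J(126, R(-9)) - 22309) + q(C(3)) = ((-29 - 14*(-9)²) - 22309) + 30 = ((-29 - 14*81) - 22309) + 30 = ((-29 - 1134) - 22309) + 30 = (-1163 - 22309) + 30 = -23472 + 30 = -23442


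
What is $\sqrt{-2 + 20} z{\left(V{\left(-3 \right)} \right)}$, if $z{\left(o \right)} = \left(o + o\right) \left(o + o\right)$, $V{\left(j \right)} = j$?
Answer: $108 \sqrt{2} \approx 152.74$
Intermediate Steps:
$z{\left(o \right)} = 4 o^{2}$ ($z{\left(o \right)} = 2 o 2 o = 4 o^{2}$)
$\sqrt{-2 + 20} z{\left(V{\left(-3 \right)} \right)} = \sqrt{-2 + 20} \cdot 4 \left(-3\right)^{2} = \sqrt{18} \cdot 4 \cdot 9 = 3 \sqrt{2} \cdot 36 = 108 \sqrt{2}$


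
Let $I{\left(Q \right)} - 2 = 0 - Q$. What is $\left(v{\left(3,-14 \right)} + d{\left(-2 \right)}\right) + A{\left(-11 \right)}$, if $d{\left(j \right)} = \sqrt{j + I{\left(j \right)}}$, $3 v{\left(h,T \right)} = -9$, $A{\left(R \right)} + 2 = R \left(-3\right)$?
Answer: $28 + \sqrt{2} \approx 29.414$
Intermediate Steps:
$A{\left(R \right)} = -2 - 3 R$ ($A{\left(R \right)} = -2 + R \left(-3\right) = -2 - 3 R$)
$I{\left(Q \right)} = 2 - Q$ ($I{\left(Q \right)} = 2 + \left(0 - Q\right) = 2 - Q$)
$v{\left(h,T \right)} = -3$ ($v{\left(h,T \right)} = \frac{1}{3} \left(-9\right) = -3$)
$d{\left(j \right)} = \sqrt{2}$ ($d{\left(j \right)} = \sqrt{j - \left(-2 + j\right)} = \sqrt{2}$)
$\left(v{\left(3,-14 \right)} + d{\left(-2 \right)}\right) + A{\left(-11 \right)} = \left(-3 + \sqrt{2}\right) - -31 = \left(-3 + \sqrt{2}\right) + \left(-2 + 33\right) = \left(-3 + \sqrt{2}\right) + 31 = 28 + \sqrt{2}$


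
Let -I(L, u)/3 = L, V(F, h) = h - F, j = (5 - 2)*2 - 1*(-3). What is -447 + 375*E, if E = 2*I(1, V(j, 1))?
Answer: -2697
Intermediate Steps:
j = 9 (j = 3*2 + 3 = 6 + 3 = 9)
I(L, u) = -3*L
E = -6 (E = 2*(-3*1) = 2*(-3) = -6)
-447 + 375*E = -447 + 375*(-6) = -447 - 2250 = -2697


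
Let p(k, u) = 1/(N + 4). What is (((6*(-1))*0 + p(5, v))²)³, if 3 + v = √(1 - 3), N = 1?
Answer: 1/15625 ≈ 6.4000e-5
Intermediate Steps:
v = -3 + I*√2 (v = -3 + √(1 - 3) = -3 + √(-2) = -3 + I*√2 ≈ -3.0 + 1.4142*I)
p(k, u) = ⅕ (p(k, u) = 1/(1 + 4) = 1/5 = ⅕)
(((6*(-1))*0 + p(5, v))²)³ = (((6*(-1))*0 + ⅕)²)³ = ((-6*0 + ⅕)²)³ = ((0 + ⅕)²)³ = ((⅕)²)³ = (1/25)³ = 1/15625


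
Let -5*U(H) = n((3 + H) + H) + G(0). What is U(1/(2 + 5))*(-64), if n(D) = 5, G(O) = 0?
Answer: 64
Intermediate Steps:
U(H) = -1 (U(H) = -(5 + 0)/5 = -⅕*5 = -1)
U(1/(2 + 5))*(-64) = -1*(-64) = 64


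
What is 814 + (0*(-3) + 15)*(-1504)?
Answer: -21746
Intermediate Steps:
814 + (0*(-3) + 15)*(-1504) = 814 + (0 + 15)*(-1504) = 814 + 15*(-1504) = 814 - 22560 = -21746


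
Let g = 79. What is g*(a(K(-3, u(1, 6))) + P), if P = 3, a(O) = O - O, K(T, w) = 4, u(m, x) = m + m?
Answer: 237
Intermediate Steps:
u(m, x) = 2*m
a(O) = 0
g*(a(K(-3, u(1, 6))) + P) = 79*(0 + 3) = 79*3 = 237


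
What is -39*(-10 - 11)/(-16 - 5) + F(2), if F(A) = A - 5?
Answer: -42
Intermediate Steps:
F(A) = -5 + A
-39*(-10 - 11)/(-16 - 5) + F(2) = -39*(-10 - 11)/(-16 - 5) + (-5 + 2) = -(-819)/(-21) - 3 = -(-819)*(-1)/21 - 3 = -39*1 - 3 = -39 - 3 = -42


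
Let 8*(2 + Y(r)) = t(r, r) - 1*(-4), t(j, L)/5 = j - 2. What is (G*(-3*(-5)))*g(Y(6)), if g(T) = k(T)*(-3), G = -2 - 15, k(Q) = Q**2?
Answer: 765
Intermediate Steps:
t(j, L) = -10 + 5*j (t(j, L) = 5*(j - 2) = 5*(-2 + j) = -10 + 5*j)
G = -17
Y(r) = -11/4 + 5*r/8 (Y(r) = -2 + ((-10 + 5*r) - 1*(-4))/8 = -2 + ((-10 + 5*r) + 4)/8 = -2 + (-6 + 5*r)/8 = -2 + (-3/4 + 5*r/8) = -11/4 + 5*r/8)
g(T) = -3*T**2 (g(T) = T**2*(-3) = -3*T**2)
(G*(-3*(-5)))*g(Y(6)) = (-(-51)*(-5))*(-3*(-11/4 + (5/8)*6)**2) = (-17*15)*(-3*(-11/4 + 15/4)**2) = -(-765)*1**2 = -(-765) = -255*(-3) = 765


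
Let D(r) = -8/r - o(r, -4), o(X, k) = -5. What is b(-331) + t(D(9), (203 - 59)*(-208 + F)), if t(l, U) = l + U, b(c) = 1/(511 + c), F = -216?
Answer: -3663113/60 ≈ -61052.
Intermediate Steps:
D(r) = 5 - 8/r (D(r) = -8/r - 1*(-5) = -8/r + 5 = 5 - 8/r)
t(l, U) = U + l
b(-331) + t(D(9), (203 - 59)*(-208 + F)) = 1/(511 - 331) + ((203 - 59)*(-208 - 216) + (5 - 8/9)) = 1/180 + (144*(-424) + (5 - 8*⅑)) = 1/180 + (-61056 + (5 - 8/9)) = 1/180 + (-61056 + 37/9) = 1/180 - 549467/9 = -3663113/60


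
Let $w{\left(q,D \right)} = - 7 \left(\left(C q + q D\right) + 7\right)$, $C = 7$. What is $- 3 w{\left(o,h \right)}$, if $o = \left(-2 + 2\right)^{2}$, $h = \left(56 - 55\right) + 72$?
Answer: $147$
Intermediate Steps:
$h = 73$ ($h = 1 + 72 = 73$)
$o = 0$ ($o = 0^{2} = 0$)
$w{\left(q,D \right)} = -49 - 49 q - 7 D q$ ($w{\left(q,D \right)} = - 7 \left(\left(7 q + q D\right) + 7\right) = - 7 \left(\left(7 q + D q\right) + 7\right) = - 7 \left(7 + 7 q + D q\right) = -49 - 49 q - 7 D q$)
$- 3 w{\left(o,h \right)} = - 3 \left(-49 - 0 - 511 \cdot 0\right) = - 3 \left(-49 + 0 + 0\right) = \left(-3\right) \left(-49\right) = 147$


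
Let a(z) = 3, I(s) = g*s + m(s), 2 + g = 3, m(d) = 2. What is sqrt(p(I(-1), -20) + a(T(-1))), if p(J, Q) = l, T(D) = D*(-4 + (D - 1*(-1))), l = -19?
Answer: 4*I ≈ 4.0*I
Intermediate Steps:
g = 1 (g = -2 + 3 = 1)
T(D) = D*(-3 + D) (T(D) = D*(-4 + (D + 1)) = D*(-4 + (1 + D)) = D*(-3 + D))
I(s) = 2 + s (I(s) = 1*s + 2 = s + 2 = 2 + s)
p(J, Q) = -19
sqrt(p(I(-1), -20) + a(T(-1))) = sqrt(-19 + 3) = sqrt(-16) = 4*I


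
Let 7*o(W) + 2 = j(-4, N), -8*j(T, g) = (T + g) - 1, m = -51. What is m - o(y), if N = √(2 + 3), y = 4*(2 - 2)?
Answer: -2845/56 + √5/56 ≈ -50.764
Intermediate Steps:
y = 0 (y = 4*0 = 0)
N = √5 ≈ 2.2361
j(T, g) = ⅛ - T/8 - g/8 (j(T, g) = -((T + g) - 1)/8 = -(-1 + T + g)/8 = ⅛ - T/8 - g/8)
o(W) = -11/56 - √5/56 (o(W) = -2/7 + (⅛ - ⅛*(-4) - √5/8)/7 = -2/7 + (⅛ + ½ - √5/8)/7 = -2/7 + (5/8 - √5/8)/7 = -2/7 + (5/56 - √5/56) = -11/56 - √5/56)
m - o(y) = -51 - (-11/56 - √5/56) = -51 + (11/56 + √5/56) = -2845/56 + √5/56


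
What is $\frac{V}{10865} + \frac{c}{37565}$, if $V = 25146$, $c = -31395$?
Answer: $\frac{120700563}{81628745} \approx 1.4787$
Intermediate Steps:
$\frac{V}{10865} + \frac{c}{37565} = \frac{25146}{10865} - \frac{31395}{37565} = 25146 \cdot \frac{1}{10865} - \frac{6279}{7513} = \frac{25146}{10865} - \frac{6279}{7513} = \frac{120700563}{81628745}$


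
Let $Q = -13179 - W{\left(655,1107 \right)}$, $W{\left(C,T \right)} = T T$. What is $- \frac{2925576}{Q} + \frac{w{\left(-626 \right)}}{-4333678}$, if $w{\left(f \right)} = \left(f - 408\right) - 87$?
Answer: $\frac{1056657737543}{447317909482} \approx 2.3622$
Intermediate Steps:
$W{\left(C,T \right)} = T^{2}$
$w{\left(f \right)} = -495 + f$ ($w{\left(f \right)} = \left(-408 + f\right) - 87 = -495 + f$)
$Q = -1238628$ ($Q = -13179 - 1107^{2} = -13179 - 1225449 = -1238628$)
$- \frac{2925576}{Q} + \frac{w{\left(-626 \right)}}{-4333678} = - \frac{2925576}{-1238628} + \frac{-495 - 626}{-4333678} = \left(-2925576\right) \left(- \frac{1}{1238628}\right) - - \frac{1121}{4333678} = \frac{243798}{103219} + \frac{1121}{4333678} = \frac{1056657737543}{447317909482}$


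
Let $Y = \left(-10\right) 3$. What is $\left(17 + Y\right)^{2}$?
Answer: $169$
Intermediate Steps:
$Y = -30$
$\left(17 + Y\right)^{2} = \left(17 - 30\right)^{2} = \left(-13\right)^{2} = 169$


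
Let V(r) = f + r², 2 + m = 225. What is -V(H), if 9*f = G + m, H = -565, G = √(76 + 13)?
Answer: -2873248/9 - √89/9 ≈ -3.1925e+5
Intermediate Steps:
G = √89 ≈ 9.4340
m = 223 (m = -2 + 225 = 223)
f = 223/9 + √89/9 (f = (√89 + 223)/9 = (223 + √89)/9 = 223/9 + √89/9 ≈ 25.826)
V(r) = 223/9 + r² + √89/9 (V(r) = (223/9 + √89/9) + r² = 223/9 + r² + √89/9)
-V(H) = -(223/9 + (-565)² + √89/9) = -(223/9 + 319225 + √89/9) = -(2873248/9 + √89/9) = -2873248/9 - √89/9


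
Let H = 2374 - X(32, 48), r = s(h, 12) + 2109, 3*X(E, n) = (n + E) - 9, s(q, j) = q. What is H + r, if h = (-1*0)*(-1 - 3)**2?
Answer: 13378/3 ≈ 4459.3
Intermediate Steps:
h = 0 (h = 0*(-4)**2 = 0*16 = 0)
X(E, n) = -3 + E/3 + n/3 (X(E, n) = ((n + E) - 9)/3 = ((E + n) - 9)/3 = (-9 + E + n)/3 = -3 + E/3 + n/3)
r = 2109 (r = 0 + 2109 = 2109)
H = 7051/3 (H = 2374 - (-3 + (1/3)*32 + (1/3)*48) = 2374 - (-3 + 32/3 + 16) = 2374 - 1*71/3 = 2374 - 71/3 = 7051/3 ≈ 2350.3)
H + r = 7051/3 + 2109 = 13378/3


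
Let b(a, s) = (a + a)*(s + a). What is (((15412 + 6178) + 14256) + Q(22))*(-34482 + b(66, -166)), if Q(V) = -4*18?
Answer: -1705775868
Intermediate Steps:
Q(V) = -72
b(a, s) = 2*a*(a + s) (b(a, s) = (2*a)*(a + s) = 2*a*(a + s))
(((15412 + 6178) + 14256) + Q(22))*(-34482 + b(66, -166)) = (((15412 + 6178) + 14256) - 72)*(-34482 + 2*66*(66 - 166)) = ((21590 + 14256) - 72)*(-34482 + 2*66*(-100)) = (35846 - 72)*(-34482 - 13200) = 35774*(-47682) = -1705775868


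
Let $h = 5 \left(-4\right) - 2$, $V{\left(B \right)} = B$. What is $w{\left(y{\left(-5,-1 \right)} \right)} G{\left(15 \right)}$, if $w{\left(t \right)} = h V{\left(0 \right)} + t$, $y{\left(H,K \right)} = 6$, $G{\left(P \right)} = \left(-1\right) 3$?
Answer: $-18$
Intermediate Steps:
$G{\left(P \right)} = -3$
$h = -22$ ($h = -20 - 2 = -22$)
$w{\left(t \right)} = t$ ($w{\left(t \right)} = \left(-22\right) 0 + t = 0 + t = t$)
$w{\left(y{\left(-5,-1 \right)} \right)} G{\left(15 \right)} = 6 \left(-3\right) = -18$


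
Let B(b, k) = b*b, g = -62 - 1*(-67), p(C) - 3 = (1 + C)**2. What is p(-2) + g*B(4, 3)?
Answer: 84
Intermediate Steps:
p(C) = 3 + (1 + C)**2
g = 5 (g = -62 + 67 = 5)
B(b, k) = b**2
p(-2) + g*B(4, 3) = (3 + (1 - 2)**2) + 5*4**2 = (3 + (-1)**2) + 5*16 = (3 + 1) + 80 = 4 + 80 = 84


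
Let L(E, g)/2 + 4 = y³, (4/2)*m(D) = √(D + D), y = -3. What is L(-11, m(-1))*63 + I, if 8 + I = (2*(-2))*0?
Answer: -3914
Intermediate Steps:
m(D) = √2*√D/2 (m(D) = √(D + D)/2 = √(2*D)/2 = (√2*√D)/2 = √2*√D/2)
L(E, g) = -62 (L(E, g) = -8 + 2*(-3)³ = -8 + 2*(-27) = -8 - 54 = -62)
I = -8 (I = -8 + (2*(-2))*0 = -8 - 4*0 = -8 + 0 = -8)
L(-11, m(-1))*63 + I = -62*63 - 8 = -3906 - 8 = -3914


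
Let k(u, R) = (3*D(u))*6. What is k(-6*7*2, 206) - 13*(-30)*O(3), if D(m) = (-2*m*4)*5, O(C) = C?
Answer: 61650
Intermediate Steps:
D(m) = -40*m (D(m) = -8*m*5 = -40*m)
k(u, R) = -720*u (k(u, R) = (3*(-40*u))*6 = -120*u*6 = -720*u)
k(-6*7*2, 206) - 13*(-30)*O(3) = -720*(-6*7)*2 - 13*(-30)*3 = -(-30240)*2 - (-390)*3 = -720*(-84) - 1*(-1170) = 60480 + 1170 = 61650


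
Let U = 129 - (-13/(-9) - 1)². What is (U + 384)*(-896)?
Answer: -37217152/81 ≈ -4.5947e+5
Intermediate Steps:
U = 10433/81 (U = 129 - (-13*(-⅑) - 1)² = 129 - (13/9 - 1)² = 129 - (4/9)² = 129 - 1*16/81 = 129 - 16/81 = 10433/81 ≈ 128.80)
(U + 384)*(-896) = (10433/81 + 384)*(-896) = (41537/81)*(-896) = -37217152/81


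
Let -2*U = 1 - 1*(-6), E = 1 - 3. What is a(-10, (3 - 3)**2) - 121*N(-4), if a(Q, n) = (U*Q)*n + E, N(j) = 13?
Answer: -1575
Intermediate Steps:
E = -2
U = -7/2 (U = -(1 - 1*(-6))/2 = -(1 + 6)/2 = -1/2*7 = -7/2 ≈ -3.5000)
a(Q, n) = -2 - 7*Q*n/2 (a(Q, n) = (-7*Q/2)*n - 2 = -7*Q*n/2 - 2 = -2 - 7*Q*n/2)
a(-10, (3 - 3)**2) - 121*N(-4) = (-2 - 7/2*(-10)*(3 - 3)**2) - 121*13 = (-2 - 7/2*(-10)*0**2) - 1573 = (-2 - 7/2*(-10)*0) - 1573 = (-2 + 0) - 1573 = -2 - 1573 = -1575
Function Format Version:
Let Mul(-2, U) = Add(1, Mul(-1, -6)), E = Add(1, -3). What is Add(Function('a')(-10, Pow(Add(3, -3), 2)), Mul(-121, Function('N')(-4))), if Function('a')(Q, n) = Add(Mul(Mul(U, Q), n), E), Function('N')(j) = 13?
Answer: -1575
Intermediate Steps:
E = -2
U = Rational(-7, 2) (U = Mul(Rational(-1, 2), Add(1, Mul(-1, -6))) = Mul(Rational(-1, 2), Add(1, 6)) = Mul(Rational(-1, 2), 7) = Rational(-7, 2) ≈ -3.5000)
Function('a')(Q, n) = Add(-2, Mul(Rational(-7, 2), Q, n)) (Function('a')(Q, n) = Add(Mul(Mul(Rational(-7, 2), Q), n), -2) = Add(Mul(Rational(-7, 2), Q, n), -2) = Add(-2, Mul(Rational(-7, 2), Q, n)))
Add(Function('a')(-10, Pow(Add(3, -3), 2)), Mul(-121, Function('N')(-4))) = Add(Add(-2, Mul(Rational(-7, 2), -10, Pow(Add(3, -3), 2))), Mul(-121, 13)) = Add(Add(-2, Mul(Rational(-7, 2), -10, Pow(0, 2))), -1573) = Add(Add(-2, Mul(Rational(-7, 2), -10, 0)), -1573) = Add(Add(-2, 0), -1573) = Add(-2, -1573) = -1575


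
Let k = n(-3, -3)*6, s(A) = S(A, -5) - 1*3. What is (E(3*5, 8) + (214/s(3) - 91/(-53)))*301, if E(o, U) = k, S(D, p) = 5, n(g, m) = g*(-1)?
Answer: 2021516/53 ≈ 38142.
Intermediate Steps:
n(g, m) = -g
s(A) = 2 (s(A) = 5 - 1*3 = 5 - 3 = 2)
k = 18 (k = -1*(-3)*6 = 3*6 = 18)
E(o, U) = 18
(E(3*5, 8) + (214/s(3) - 91/(-53)))*301 = (18 + (214/2 - 91/(-53)))*301 = (18 + (214*(1/2) - 91*(-1/53)))*301 = (18 + (107 + 91/53))*301 = (18 + 5762/53)*301 = (6716/53)*301 = 2021516/53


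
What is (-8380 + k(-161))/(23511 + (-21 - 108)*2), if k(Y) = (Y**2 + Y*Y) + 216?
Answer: 43678/23253 ≈ 1.8784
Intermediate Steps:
k(Y) = 216 + 2*Y**2 (k(Y) = (Y**2 + Y**2) + 216 = 2*Y**2 + 216 = 216 + 2*Y**2)
(-8380 + k(-161))/(23511 + (-21 - 108)*2) = (-8380 + (216 + 2*(-161)**2))/(23511 + (-21 - 108)*2) = (-8380 + (216 + 2*25921))/(23511 - 129*2) = (-8380 + (216 + 51842))/(23511 - 258) = (-8380 + 52058)/23253 = 43678*(1/23253) = 43678/23253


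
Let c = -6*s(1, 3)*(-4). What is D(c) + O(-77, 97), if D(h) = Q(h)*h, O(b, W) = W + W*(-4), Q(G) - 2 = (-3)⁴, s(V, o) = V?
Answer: 1701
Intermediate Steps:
Q(G) = 83 (Q(G) = 2 + (-3)⁴ = 2 + 81 = 83)
O(b, W) = -3*W (O(b, W) = W - 4*W = -3*W)
c = 24 (c = -6*1*(-4) = -6*(-4) = 24)
D(h) = 83*h
D(c) + O(-77, 97) = 83*24 - 3*97 = 1992 - 291 = 1701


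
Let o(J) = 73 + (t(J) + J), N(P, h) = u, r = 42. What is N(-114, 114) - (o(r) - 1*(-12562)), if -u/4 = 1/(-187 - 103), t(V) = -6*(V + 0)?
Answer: -1801623/145 ≈ -12425.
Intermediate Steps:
t(V) = -6*V
u = 2/145 (u = -4/(-187 - 103) = -4/(-290) = -4*(-1/290) = 2/145 ≈ 0.013793)
N(P, h) = 2/145
o(J) = 73 - 5*J (o(J) = 73 + (-6*J + J) = 73 - 5*J)
N(-114, 114) - (o(r) - 1*(-12562)) = 2/145 - ((73 - 5*42) - 1*(-12562)) = 2/145 - ((73 - 210) + 12562) = 2/145 - (-137 + 12562) = 2/145 - 1*12425 = 2/145 - 12425 = -1801623/145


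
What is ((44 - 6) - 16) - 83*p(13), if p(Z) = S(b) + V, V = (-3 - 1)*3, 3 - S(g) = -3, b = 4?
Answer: 520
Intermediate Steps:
S(g) = 6 (S(g) = 3 - 1*(-3) = 3 + 3 = 6)
V = -12 (V = -4*3 = -12)
p(Z) = -6 (p(Z) = 6 - 12 = -6)
((44 - 6) - 16) - 83*p(13) = ((44 - 6) - 16) - 83*(-6) = (38 - 16) + 498 = 22 + 498 = 520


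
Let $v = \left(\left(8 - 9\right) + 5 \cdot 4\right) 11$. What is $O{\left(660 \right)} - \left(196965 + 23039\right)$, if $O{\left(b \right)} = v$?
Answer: $-219795$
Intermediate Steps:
$v = 209$ ($v = \left(-1 + 20\right) 11 = 19 \cdot 11 = 209$)
$O{\left(b \right)} = 209$
$O{\left(660 \right)} - \left(196965 + 23039\right) = 209 - \left(196965 + 23039\right) = 209 - 220004 = -219795$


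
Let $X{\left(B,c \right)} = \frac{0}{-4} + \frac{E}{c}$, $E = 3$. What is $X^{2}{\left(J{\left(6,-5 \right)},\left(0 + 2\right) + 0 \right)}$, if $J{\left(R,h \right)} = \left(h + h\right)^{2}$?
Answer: $\frac{9}{4} \approx 2.25$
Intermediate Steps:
$J{\left(R,h \right)} = 4 h^{2}$ ($J{\left(R,h \right)} = \left(2 h\right)^{2} = 4 h^{2}$)
$X{\left(B,c \right)} = \frac{3}{c}$ ($X{\left(B,c \right)} = \frac{0}{-4} + \frac{3}{c} = 0 \left(- \frac{1}{4}\right) + \frac{3}{c} = 0 + \frac{3}{c} = \frac{3}{c}$)
$X^{2}{\left(J{\left(6,-5 \right)},\left(0 + 2\right) + 0 \right)} = \left(\frac{3}{\left(0 + 2\right) + 0}\right)^{2} = \left(\frac{3}{2 + 0}\right)^{2} = \left(\frac{3}{2}\right)^{2} = \frac{9}{4}$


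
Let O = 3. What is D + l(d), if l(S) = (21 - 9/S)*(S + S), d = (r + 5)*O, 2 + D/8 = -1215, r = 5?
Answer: -8494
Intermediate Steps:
D = -9736 (D = -16 + 8*(-1215) = -16 - 9720 = -9736)
d = 30 (d = (5 + 5)*3 = 10*3 = 30)
l(S) = 2*S*(21 - 9/S) (l(S) = (21 - 9/S)*(2*S) = 2*S*(21 - 9/S))
D + l(d) = -9736 + (-18 + 42*30) = -9736 + (-18 + 1260) = -9736 + 1242 = -8494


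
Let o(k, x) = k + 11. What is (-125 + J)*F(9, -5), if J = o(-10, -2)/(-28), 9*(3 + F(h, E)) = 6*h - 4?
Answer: -8947/28 ≈ -319.54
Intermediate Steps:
o(k, x) = 11 + k
F(h, E) = -31/9 + 2*h/3 (F(h, E) = -3 + (6*h - 4)/9 = -3 + (-4 + 6*h)/9 = -3 + (-4/9 + 2*h/3) = -31/9 + 2*h/3)
J = -1/28 (J = (11 - 10)/(-28) = 1*(-1/28) = -1/28 ≈ -0.035714)
(-125 + J)*F(9, -5) = (-125 - 1/28)*(-31/9 + (2/3)*9) = -3501*(-31/9 + 6)/28 = -3501/28*23/9 = -8947/28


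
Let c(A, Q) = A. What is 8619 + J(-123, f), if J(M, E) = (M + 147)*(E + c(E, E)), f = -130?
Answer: 2379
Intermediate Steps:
J(M, E) = 2*E*(147 + M) (J(M, E) = (M + 147)*(E + E) = (147 + M)*(2*E) = 2*E*(147 + M))
8619 + J(-123, f) = 8619 + 2*(-130)*(147 - 123) = 8619 + 2*(-130)*24 = 8619 - 6240 = 2379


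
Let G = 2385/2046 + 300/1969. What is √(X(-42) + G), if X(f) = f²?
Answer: 43*√14228557134/122078 ≈ 42.016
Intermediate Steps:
G = 160905/122078 (G = 2385*(1/2046) + 300*(1/1969) = 795/682 + 300/1969 = 160905/122078 ≈ 1.3181)
√(X(-42) + G) = √((-42)² + 160905/122078) = √(1764 + 160905/122078) = √(215506497/122078) = 43*√14228557134/122078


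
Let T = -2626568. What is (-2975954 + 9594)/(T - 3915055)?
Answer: 2966360/6541623 ≈ 0.45346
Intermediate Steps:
(-2975954 + 9594)/(T - 3915055) = (-2975954 + 9594)/(-2626568 - 3915055) = -2966360/(-6541623) = -2966360*(-1/6541623) = 2966360/6541623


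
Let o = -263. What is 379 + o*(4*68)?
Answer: -71157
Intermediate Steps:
379 + o*(4*68) = 379 - 1052*68 = 379 - 263*272 = 379 - 71536 = -71157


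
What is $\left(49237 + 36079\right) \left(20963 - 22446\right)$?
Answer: $-126523628$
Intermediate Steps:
$\left(49237 + 36079\right) \left(20963 - 22446\right) = 85316 \left(-1483\right) = -126523628$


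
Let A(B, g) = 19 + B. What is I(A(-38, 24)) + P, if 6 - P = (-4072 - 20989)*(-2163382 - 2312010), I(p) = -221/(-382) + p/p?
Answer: -42844279181489/382 ≈ -1.1216e+11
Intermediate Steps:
I(p) = 603/382 (I(p) = -221*(-1/382) + 1 = 221/382 + 1 = 603/382)
P = -112157798906 (P = 6 - (-4072 - 20989)*(-2163382 - 2312010) = 6 - (-25061)*(-4475392) = 6 - 1*112157798912 = 6 - 112157798912 = -112157798906)
I(A(-38, 24)) + P = 603/382 - 112157798906 = -42844279181489/382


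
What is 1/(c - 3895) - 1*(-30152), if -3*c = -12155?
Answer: 14171443/470 ≈ 30152.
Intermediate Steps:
c = 12155/3 (c = -⅓*(-12155) = 12155/3 ≈ 4051.7)
1/(c - 3895) - 1*(-30152) = 1/(12155/3 - 3895) - 1*(-30152) = 1/(470/3) + 30152 = 3/470 + 30152 = 14171443/470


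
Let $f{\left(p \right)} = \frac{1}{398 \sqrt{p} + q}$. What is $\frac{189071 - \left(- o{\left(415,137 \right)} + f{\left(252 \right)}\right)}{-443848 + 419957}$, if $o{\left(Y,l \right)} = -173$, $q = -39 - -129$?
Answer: $- \frac{418825778993}{52971268546} + \frac{199 \sqrt{7}}{79456902819} \approx -7.9067$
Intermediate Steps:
$q = 90$ ($q = -39 + 129 = 90$)
$f{\left(p \right)} = \frac{1}{90 + 398 \sqrt{p}}$ ($f{\left(p \right)} = \frac{1}{398 \sqrt{p} + 90} = \frac{1}{90 + 398 \sqrt{p}}$)
$\frac{189071 - \left(- o{\left(415,137 \right)} + f{\left(252 \right)}\right)}{-443848 + 419957} = \frac{189071 - \left(173 + \frac{1}{2 \left(45 + 199 \sqrt{252}\right)}\right)}{-443848 + 419957} = \frac{189071 - \left(173 + \frac{1}{2 \left(45 + 199 \cdot 6 \sqrt{7}\right)}\right)}{-23891} = \left(189071 - \left(173 + \frac{1}{2 \left(45 + 1194 \sqrt{7}\right)}\right)\right) \left(- \frac{1}{23891}\right) = \left(188898 - \frac{1}{2 \left(45 + 1194 \sqrt{7}\right)}\right) \left(- \frac{1}{23891}\right) = - \frac{188898}{23891} + \frac{1}{47782 \left(45 + 1194 \sqrt{7}\right)}$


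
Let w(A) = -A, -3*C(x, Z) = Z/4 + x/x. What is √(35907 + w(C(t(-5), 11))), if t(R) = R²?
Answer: 17*√497/2 ≈ 189.49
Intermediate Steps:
C(x, Z) = -⅓ - Z/12 (C(x, Z) = -(Z/4 + x/x)/3 = -(Z*(¼) + 1)/3 = -(Z/4 + 1)/3 = -(1 + Z/4)/3 = -⅓ - Z/12)
√(35907 + w(C(t(-5), 11))) = √(35907 - (-⅓ - 1/12*11)) = √(35907 - (-⅓ - 11/12)) = √(35907 - 1*(-5/4)) = √(35907 + 5/4) = √(143633/4) = 17*√497/2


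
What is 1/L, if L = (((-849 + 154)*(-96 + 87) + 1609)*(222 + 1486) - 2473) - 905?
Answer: 1/13428334 ≈ 7.4469e-8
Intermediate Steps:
L = 13428334 (L = ((-695*(-9) + 1609)*1708 - 2473) - 905 = ((6255 + 1609)*1708 - 2473) - 905 = (7864*1708 - 2473) - 905 = (13431712 - 2473) - 905 = 13429239 - 905 = 13428334)
1/L = 1/13428334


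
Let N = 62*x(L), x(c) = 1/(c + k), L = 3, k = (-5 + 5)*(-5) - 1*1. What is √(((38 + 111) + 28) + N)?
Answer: 4*√13 ≈ 14.422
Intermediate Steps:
k = -1 (k = 0*(-5) - 1 = 0 - 1 = -1)
x(c) = 1/(-1 + c) (x(c) = 1/(c - 1) = 1/(-1 + c))
N = 31 (N = 62/(-1 + 3) = 62/2 = 62*(½) = 31)
√(((38 + 111) + 28) + N) = √(((38 + 111) + 28) + 31) = √((149 + 28) + 31) = √(177 + 31) = √208 = 4*√13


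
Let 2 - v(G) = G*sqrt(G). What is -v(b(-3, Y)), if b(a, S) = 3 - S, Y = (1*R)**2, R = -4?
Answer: -2 - 13*I*sqrt(13) ≈ -2.0 - 46.872*I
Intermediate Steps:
Y = 16 (Y = (1*(-4))**2 = (-4)**2 = 16)
v(G) = 2 - G**(3/2) (v(G) = 2 - G*sqrt(G) = 2 - G**(3/2))
-v(b(-3, Y)) = -(2 - (3 - 1*16)**(3/2)) = -(2 - (3 - 16)**(3/2)) = -(2 - (-13)**(3/2)) = -(2 - (-13)*I*sqrt(13)) = -(2 + 13*I*sqrt(13)) = -2 - 13*I*sqrt(13)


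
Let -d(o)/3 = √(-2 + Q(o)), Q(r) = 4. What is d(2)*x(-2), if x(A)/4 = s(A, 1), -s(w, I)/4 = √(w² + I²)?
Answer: 48*√10 ≈ 151.79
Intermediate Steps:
s(w, I) = -4*√(I² + w²) (s(w, I) = -4*√(w² + I²) = -4*√(I² + w²))
x(A) = -16*√(1 + A²) (x(A) = 4*(-4*√(1² + A²)) = 4*(-4*√(1 + A²)) = -16*√(1 + A²))
d(o) = -3*√2 (d(o) = -3*√(-2 + 4) = -3*√2)
d(2)*x(-2) = (-3*√2)*(-16*√(1 + (-2)²)) = (-3*√2)*(-16*√(1 + 4)) = (-3*√2)*(-16*√5) = 48*√10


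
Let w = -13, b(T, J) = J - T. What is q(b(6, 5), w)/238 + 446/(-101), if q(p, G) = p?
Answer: -106249/24038 ≈ -4.4200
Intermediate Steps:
q(b(6, 5), w)/238 + 446/(-101) = (5 - 1*6)/238 + 446/(-101) = (5 - 6)*(1/238) + 446*(-1/101) = -1*1/238 - 446/101 = -1/238 - 446/101 = -106249/24038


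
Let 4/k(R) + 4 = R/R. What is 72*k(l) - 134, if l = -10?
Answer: -230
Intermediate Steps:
k(R) = -4/3 (k(R) = 4/(-4 + R/R) = 4/(-4 + 1) = 4/(-3) = 4*(-⅓) = -4/3)
72*k(l) - 134 = 72*(-4/3) - 134 = -96 - 134 = -230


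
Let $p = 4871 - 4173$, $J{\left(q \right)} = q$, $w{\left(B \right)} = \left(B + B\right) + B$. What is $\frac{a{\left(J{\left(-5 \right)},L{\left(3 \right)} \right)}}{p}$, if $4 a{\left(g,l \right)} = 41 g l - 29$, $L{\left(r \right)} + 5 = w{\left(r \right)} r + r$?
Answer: $- \frac{2577}{1396} \approx -1.846$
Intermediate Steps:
$w{\left(B \right)} = 3 B$ ($w{\left(B \right)} = 2 B + B = 3 B$)
$L{\left(r \right)} = -5 + r + 3 r^{2}$ ($L{\left(r \right)} = -5 + \left(3 r r + r\right) = -5 + \left(3 r^{2} + r\right) = -5 + \left(r + 3 r^{2}\right) = -5 + r + 3 r^{2}$)
$a{\left(g,l \right)} = - \frac{29}{4} + \frac{41 g l}{4}$ ($a{\left(g,l \right)} = \frac{41 g l - 29}{4} = \frac{-29 + 41 g l}{4} = - \frac{29}{4} + \frac{41 g l}{4}$)
$p = 698$
$\frac{a{\left(J{\left(-5 \right)},L{\left(3 \right)} \right)}}{p} = \frac{- \frac{29}{4} + \frac{41}{4} \left(-5\right) \left(-5 + 3 + 3 \cdot 3^{2}\right)}{698} = \left(- \frac{29}{4} + \frac{41}{4} \left(-5\right) \left(-5 + 3 + 3 \cdot 9\right)\right) \frac{1}{698} = \left(- \frac{29}{4} + \frac{41}{4} \left(-5\right) \left(-5 + 3 + 27\right)\right) \frac{1}{698} = \left(- \frac{29}{4} + \frac{41}{4} \left(-5\right) 25\right) \frac{1}{698} = \left(- \frac{29}{4} - \frac{5125}{4}\right) \frac{1}{698} = \left(- \frac{2577}{2}\right) \frac{1}{698} = - \frac{2577}{1396}$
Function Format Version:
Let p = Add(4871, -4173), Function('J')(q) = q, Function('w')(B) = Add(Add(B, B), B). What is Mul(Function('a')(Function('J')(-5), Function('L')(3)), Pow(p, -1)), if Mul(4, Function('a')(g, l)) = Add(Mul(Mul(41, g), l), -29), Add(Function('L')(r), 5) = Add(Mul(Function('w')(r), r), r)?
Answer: Rational(-2577, 1396) ≈ -1.8460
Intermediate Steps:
Function('w')(B) = Mul(3, B) (Function('w')(B) = Add(Mul(2, B), B) = Mul(3, B))
Function('L')(r) = Add(-5, r, Mul(3, Pow(r, 2))) (Function('L')(r) = Add(-5, Add(Mul(Mul(3, r), r), r)) = Add(-5, Add(Mul(3, Pow(r, 2)), r)) = Add(-5, Add(r, Mul(3, Pow(r, 2)))) = Add(-5, r, Mul(3, Pow(r, 2))))
Function('a')(g, l) = Add(Rational(-29, 4), Mul(Rational(41, 4), g, l)) (Function('a')(g, l) = Mul(Rational(1, 4), Add(Mul(Mul(41, g), l), -29)) = Mul(Rational(1, 4), Add(Mul(41, g, l), -29)) = Mul(Rational(1, 4), Add(-29, Mul(41, g, l))) = Add(Rational(-29, 4), Mul(Rational(41, 4), g, l)))
p = 698
Mul(Function('a')(Function('J')(-5), Function('L')(3)), Pow(p, -1)) = Mul(Add(Rational(-29, 4), Mul(Rational(41, 4), -5, Add(-5, 3, Mul(3, Pow(3, 2))))), Pow(698, -1)) = Mul(Add(Rational(-29, 4), Mul(Rational(41, 4), -5, Add(-5, 3, Mul(3, 9)))), Rational(1, 698)) = Mul(Add(Rational(-29, 4), Mul(Rational(41, 4), -5, Add(-5, 3, 27))), Rational(1, 698)) = Mul(Add(Rational(-29, 4), Mul(Rational(41, 4), -5, 25)), Rational(1, 698)) = Mul(Add(Rational(-29, 4), Rational(-5125, 4)), Rational(1, 698)) = Mul(Rational(-2577, 2), Rational(1, 698)) = Rational(-2577, 1396)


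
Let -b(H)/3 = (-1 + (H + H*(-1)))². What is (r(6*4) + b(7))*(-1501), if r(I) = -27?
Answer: 45030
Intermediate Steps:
b(H) = -3 (b(H) = -3*(-1 + (H + H*(-1)))² = -3*(-1 + (H - H))² = -3*(-1 + 0)² = -3*(-1)² = -3*1 = -3)
(r(6*4) + b(7))*(-1501) = (-27 - 3)*(-1501) = -30*(-1501) = 45030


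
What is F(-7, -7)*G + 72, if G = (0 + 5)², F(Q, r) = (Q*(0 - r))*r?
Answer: 8647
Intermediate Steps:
F(Q, r) = -Q*r² (F(Q, r) = (Q*(-r))*r = (-Q*r)*r = -Q*r²)
G = 25 (G = 5² = 25)
F(-7, -7)*G + 72 = -1*(-7)*(-7)²*25 + 72 = -1*(-7)*49*25 + 72 = 343*25 + 72 = 8575 + 72 = 8647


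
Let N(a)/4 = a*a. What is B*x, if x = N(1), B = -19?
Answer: -76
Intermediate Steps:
N(a) = 4*a² (N(a) = 4*(a*a) = 4*a²)
x = 4 (x = 4*1² = 4*1 = 4)
B*x = -19*4 = -76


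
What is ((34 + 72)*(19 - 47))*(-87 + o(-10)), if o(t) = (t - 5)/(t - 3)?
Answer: 3312288/13 ≈ 2.5479e+5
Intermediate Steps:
o(t) = (-5 + t)/(-3 + t)
((34 + 72)*(19 - 47))*(-87 + o(-10)) = ((34 + 72)*(19 - 47))*(-87 + (-5 - 10)/(-3 - 10)) = (106*(-28))*(-87 - 15/(-13)) = -2968*(-87 - 1/13*(-15)) = -2968*(-87 + 15/13) = -2968*(-1116/13) = 3312288/13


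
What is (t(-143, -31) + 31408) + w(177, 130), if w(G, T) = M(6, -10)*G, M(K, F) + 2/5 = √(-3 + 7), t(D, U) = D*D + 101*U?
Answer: 245046/5 ≈ 49009.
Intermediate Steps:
t(D, U) = D² + 101*U
M(K, F) = 8/5 (M(K, F) = -⅖ + √(-3 + 7) = -⅖ + √4 = -⅖ + 2 = 8/5)
w(G, T) = 8*G/5
(t(-143, -31) + 31408) + w(177, 130) = (((-143)² + 101*(-31)) + 31408) + (8/5)*177 = ((20449 - 3131) + 31408) + 1416/5 = (17318 + 31408) + 1416/5 = 48726 + 1416/5 = 245046/5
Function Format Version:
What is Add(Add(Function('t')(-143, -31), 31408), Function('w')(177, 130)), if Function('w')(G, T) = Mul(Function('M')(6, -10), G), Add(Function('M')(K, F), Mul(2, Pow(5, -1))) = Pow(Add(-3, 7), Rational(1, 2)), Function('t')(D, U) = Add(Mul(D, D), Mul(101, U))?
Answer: Rational(245046, 5) ≈ 49009.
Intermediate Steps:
Function('t')(D, U) = Add(Pow(D, 2), Mul(101, U))
Function('M')(K, F) = Rational(8, 5) (Function('M')(K, F) = Add(Rational(-2, 5), Pow(Add(-3, 7), Rational(1, 2))) = Add(Rational(-2, 5), Pow(4, Rational(1, 2))) = Add(Rational(-2, 5), 2) = Rational(8, 5))
Function('w')(G, T) = Mul(Rational(8, 5), G)
Add(Add(Function('t')(-143, -31), 31408), Function('w')(177, 130)) = Add(Add(Add(Pow(-143, 2), Mul(101, -31)), 31408), Mul(Rational(8, 5), 177)) = Add(Add(Add(20449, -3131), 31408), Rational(1416, 5)) = Add(Add(17318, 31408), Rational(1416, 5)) = Add(48726, Rational(1416, 5)) = Rational(245046, 5)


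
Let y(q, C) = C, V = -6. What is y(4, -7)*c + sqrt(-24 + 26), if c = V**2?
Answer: -252 + sqrt(2) ≈ -250.59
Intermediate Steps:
c = 36 (c = (-6)**2 = 36)
y(4, -7)*c + sqrt(-24 + 26) = -7*36 + sqrt(-24 + 26) = -252 + sqrt(2)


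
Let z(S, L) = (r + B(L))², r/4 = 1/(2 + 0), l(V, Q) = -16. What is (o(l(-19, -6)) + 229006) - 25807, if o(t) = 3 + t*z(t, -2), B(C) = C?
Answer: 203202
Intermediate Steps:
r = 2 (r = 4/(2 + 0) = 4/2 = 4*(½) = 2)
z(S, L) = (2 + L)²
o(t) = 3 (o(t) = 3 + t*(2 - 2)² = 3 + t*0² = 3 + t*0 = 3 + 0 = 3)
(o(l(-19, -6)) + 229006) - 25807 = (3 + 229006) - 25807 = 229009 - 25807 = 203202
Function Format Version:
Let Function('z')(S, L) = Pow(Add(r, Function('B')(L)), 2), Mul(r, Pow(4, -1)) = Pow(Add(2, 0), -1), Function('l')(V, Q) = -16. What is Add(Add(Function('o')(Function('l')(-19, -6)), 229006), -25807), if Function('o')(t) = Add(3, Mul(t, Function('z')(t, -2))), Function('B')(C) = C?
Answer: 203202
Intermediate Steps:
r = 2 (r = Mul(4, Pow(Add(2, 0), -1)) = Mul(4, Pow(2, -1)) = Mul(4, Rational(1, 2)) = 2)
Function('z')(S, L) = Pow(Add(2, L), 2)
Function('o')(t) = 3 (Function('o')(t) = Add(3, Mul(t, Pow(Add(2, -2), 2))) = Add(3, Mul(t, Pow(0, 2))) = Add(3, Mul(t, 0)) = Add(3, 0) = 3)
Add(Add(Function('o')(Function('l')(-19, -6)), 229006), -25807) = Add(Add(3, 229006), -25807) = Add(229009, -25807) = 203202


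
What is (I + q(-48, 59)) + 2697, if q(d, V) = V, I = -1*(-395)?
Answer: 3151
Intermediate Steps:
I = 395
(I + q(-48, 59)) + 2697 = (395 + 59) + 2697 = 454 + 2697 = 3151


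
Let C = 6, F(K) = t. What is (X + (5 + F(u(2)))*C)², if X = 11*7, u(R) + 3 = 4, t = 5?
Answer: 18769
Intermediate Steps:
u(R) = 1 (u(R) = -3 + 4 = 1)
F(K) = 5
X = 77
(X + (5 + F(u(2)))*C)² = (77 + (5 + 5)*6)² = (77 + 10*6)² = (77 + 60)² = 137² = 18769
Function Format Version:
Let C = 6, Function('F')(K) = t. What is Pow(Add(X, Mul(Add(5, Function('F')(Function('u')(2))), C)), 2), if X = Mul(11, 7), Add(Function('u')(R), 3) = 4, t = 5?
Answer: 18769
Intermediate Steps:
Function('u')(R) = 1 (Function('u')(R) = Add(-3, 4) = 1)
Function('F')(K) = 5
X = 77
Pow(Add(X, Mul(Add(5, Function('F')(Function('u')(2))), C)), 2) = Pow(Add(77, Mul(Add(5, 5), 6)), 2) = Pow(Add(77, Mul(10, 6)), 2) = Pow(Add(77, 60), 2) = Pow(137, 2) = 18769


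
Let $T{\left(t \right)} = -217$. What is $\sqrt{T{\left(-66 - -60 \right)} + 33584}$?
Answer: $\sqrt{33367} \approx 182.67$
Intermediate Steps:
$\sqrt{T{\left(-66 - -60 \right)} + 33584} = \sqrt{-217 + 33584} = \sqrt{33367}$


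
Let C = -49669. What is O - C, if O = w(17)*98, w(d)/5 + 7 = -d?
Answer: 37909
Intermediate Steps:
w(d) = -35 - 5*d (w(d) = -35 + 5*(-d) = -35 - 5*d)
O = -11760 (O = (-35 - 5*17)*98 = (-35 - 85)*98 = -120*98 = -11760)
O - C = -11760 - 1*(-49669) = -11760 + 49669 = 37909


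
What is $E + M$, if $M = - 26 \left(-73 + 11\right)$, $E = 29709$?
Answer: $31321$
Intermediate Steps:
$M = 1612$ ($M = \left(-26\right) \left(-62\right) = 1612$)
$E + M = 29709 + 1612 = 31321$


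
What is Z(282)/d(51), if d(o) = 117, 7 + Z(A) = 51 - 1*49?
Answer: -5/117 ≈ -0.042735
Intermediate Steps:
Z(A) = -5 (Z(A) = -7 + (51 - 1*49) = -7 + (51 - 49) = -7 + 2 = -5)
Z(282)/d(51) = -5/117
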